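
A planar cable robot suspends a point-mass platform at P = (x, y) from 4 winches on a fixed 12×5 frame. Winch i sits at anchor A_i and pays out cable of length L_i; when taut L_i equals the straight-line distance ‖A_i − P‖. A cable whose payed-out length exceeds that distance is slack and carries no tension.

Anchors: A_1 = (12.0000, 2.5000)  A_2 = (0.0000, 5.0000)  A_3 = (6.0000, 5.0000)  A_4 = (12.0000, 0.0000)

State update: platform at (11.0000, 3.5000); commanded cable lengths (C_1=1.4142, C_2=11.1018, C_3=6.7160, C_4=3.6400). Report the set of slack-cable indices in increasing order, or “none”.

cable 1: L_1 = ‖A_1−P‖ = 1.4142;  C_1 = 1.4142 → taut
cable 2: L_2 = ‖A_2−P‖ = 11.1018;  C_2 = 11.1018 → taut
cable 3: L_3 = ‖A_3−P‖ = 5.2202;  C_3 = 6.7160 → slack
cable 4: L_4 = ‖A_4−P‖ = 3.6401;  C_4 = 3.6400 → taut

3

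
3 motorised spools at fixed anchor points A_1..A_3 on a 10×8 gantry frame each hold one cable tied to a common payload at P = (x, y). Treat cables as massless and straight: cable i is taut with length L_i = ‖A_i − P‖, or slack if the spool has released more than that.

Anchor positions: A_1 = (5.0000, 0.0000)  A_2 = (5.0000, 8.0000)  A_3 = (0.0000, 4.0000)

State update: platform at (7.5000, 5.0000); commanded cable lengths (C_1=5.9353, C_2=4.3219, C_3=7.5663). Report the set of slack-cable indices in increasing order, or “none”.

1, 2

cable 1: L_1 = ‖A_1−P‖ = 5.5902;  C_1 = 5.9353 → slack
cable 2: L_2 = ‖A_2−P‖ = 3.9051;  C_2 = 4.3219 → slack
cable 3: L_3 = ‖A_3−P‖ = 7.5664;  C_3 = 7.5663 → taut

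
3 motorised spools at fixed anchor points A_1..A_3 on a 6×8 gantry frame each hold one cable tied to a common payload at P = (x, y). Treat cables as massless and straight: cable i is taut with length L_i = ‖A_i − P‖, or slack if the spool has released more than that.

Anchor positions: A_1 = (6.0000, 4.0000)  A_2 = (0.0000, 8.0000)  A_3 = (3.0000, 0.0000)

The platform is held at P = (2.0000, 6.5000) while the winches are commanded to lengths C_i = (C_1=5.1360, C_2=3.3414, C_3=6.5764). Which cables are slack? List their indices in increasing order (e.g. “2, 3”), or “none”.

1, 2

cable 1: L_1 = ‖A_1−P‖ = 4.7170;  C_1 = 5.1360 → slack
cable 2: L_2 = ‖A_2−P‖ = 2.5000;  C_2 = 3.3414 → slack
cable 3: L_3 = ‖A_3−P‖ = 6.5765;  C_3 = 6.5764 → taut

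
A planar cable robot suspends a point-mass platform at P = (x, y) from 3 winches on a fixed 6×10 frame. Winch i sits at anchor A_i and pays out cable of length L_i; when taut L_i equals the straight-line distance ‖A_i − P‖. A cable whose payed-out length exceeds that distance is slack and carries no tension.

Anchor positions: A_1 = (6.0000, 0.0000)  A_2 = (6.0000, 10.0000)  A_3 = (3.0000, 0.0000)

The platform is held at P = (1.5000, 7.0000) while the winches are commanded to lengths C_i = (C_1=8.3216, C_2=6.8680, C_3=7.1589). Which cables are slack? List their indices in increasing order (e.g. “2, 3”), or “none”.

2

i=1: geometric 8.3217 vs commanded 8.3216 ⇒ taut
i=2: geometric 5.4083 vs commanded 6.8680 ⇒ slack
i=3: geometric 7.1589 vs commanded 7.1589 ⇒ taut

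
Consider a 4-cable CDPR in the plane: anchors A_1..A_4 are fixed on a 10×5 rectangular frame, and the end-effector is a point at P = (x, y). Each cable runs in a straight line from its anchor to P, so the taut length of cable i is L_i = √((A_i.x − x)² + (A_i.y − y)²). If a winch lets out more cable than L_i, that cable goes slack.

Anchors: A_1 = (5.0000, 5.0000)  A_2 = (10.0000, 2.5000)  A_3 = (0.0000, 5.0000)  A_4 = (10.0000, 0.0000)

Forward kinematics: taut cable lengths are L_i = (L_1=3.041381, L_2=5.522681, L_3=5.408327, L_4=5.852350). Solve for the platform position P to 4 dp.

(4.5000, 2.0000)

each cable: (A_i−P)·(A_i−P) = L_i²; let k_i = ‖A_i‖²−L_i²
k_1 = 25.0000+25.0000−9.2500 = 40.7500
row 1: -10.0000x + 5.0000y = -35.0000  (k_2=75.7500)
row 2: 10.0000x + 0.0000y = 45.0000  (k_3=-4.2500)
row 3: -10.0000x + 10.0000y = -25.0000  (k_4=65.7500)
Cramer on rows 1–2 → x = 4.5000, y = 2.0000
check cable 4: ‖A_4−P‖² = 34.2500 ≈ L_4² = 34.2500 ✓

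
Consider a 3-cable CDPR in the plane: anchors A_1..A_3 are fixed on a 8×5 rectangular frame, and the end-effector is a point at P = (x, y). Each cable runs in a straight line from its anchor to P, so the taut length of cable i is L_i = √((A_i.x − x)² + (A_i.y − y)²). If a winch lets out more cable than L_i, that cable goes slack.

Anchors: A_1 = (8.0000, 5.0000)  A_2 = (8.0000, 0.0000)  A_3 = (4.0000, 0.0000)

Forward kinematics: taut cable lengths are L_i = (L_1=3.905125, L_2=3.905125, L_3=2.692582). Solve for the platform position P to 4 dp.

(5.0000, 2.5000)

each cable: (A_i−P)·(A_i−P) = L_i²; let c_i = ‖A_i‖²−L_i²
c_1 = 64.0000+25.0000−15.2500 = 73.7500
row 1: 0.0000x + 10.0000y = 25.0000  (c_2=48.7500)
row 2: 8.0000x + 10.0000y = 65.0000  (c_3=8.7500)
Cramer on rows 1–2 → x = 5.0000, y = 2.5000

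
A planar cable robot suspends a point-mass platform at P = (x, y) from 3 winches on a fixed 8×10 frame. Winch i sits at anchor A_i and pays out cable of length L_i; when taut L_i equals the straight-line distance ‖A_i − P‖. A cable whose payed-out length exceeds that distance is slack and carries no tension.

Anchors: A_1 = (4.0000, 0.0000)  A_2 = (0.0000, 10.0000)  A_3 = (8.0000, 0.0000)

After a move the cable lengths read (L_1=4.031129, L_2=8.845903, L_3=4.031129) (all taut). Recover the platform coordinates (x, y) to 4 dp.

circle eqns → linear via eq_j − eq_1; set c_j = A_j·A_j − L_j²
c_1 = 16.0000+0.0000−16.2500 = -0.2500
8.0000·x − 20.0000·y = c_1−c_2 = -22.0000
-8.0000·x + 0.0000·y = c_1−c_3 = -48.0000
solve first two rows → x=6.0000, y=3.5000

(6.0000, 3.5000)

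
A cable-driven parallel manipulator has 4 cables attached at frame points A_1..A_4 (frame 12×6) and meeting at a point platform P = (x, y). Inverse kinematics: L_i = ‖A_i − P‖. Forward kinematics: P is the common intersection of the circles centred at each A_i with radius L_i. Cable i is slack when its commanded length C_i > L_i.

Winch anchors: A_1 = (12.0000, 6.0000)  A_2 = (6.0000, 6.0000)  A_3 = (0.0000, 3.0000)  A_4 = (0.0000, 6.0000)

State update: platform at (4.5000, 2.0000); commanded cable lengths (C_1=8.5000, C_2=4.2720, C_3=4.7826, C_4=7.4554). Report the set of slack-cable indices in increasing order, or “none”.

3, 4

cable 1: L_1 = ‖A_1−P‖ = 8.5000;  C_1 = 8.5000 → taut
cable 2: L_2 = ‖A_2−P‖ = 4.2720;  C_2 = 4.2720 → taut
cable 3: L_3 = ‖A_3−P‖ = 4.6098;  C_3 = 4.7826 → slack
cable 4: L_4 = ‖A_4−P‖ = 6.0208;  C_4 = 7.4554 → slack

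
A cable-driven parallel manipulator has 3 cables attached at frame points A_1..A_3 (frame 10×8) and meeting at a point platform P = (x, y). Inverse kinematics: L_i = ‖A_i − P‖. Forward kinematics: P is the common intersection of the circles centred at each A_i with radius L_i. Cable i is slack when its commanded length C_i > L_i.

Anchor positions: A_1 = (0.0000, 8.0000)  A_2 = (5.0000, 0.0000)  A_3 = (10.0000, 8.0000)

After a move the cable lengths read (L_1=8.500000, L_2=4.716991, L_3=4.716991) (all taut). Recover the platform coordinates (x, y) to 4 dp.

(7.5000, 4.0000)

circle eqns → linear via eq_j − eq_1; set q_j = A_j·A_j − L_j²
q_1 = 0.0000+64.0000−72.2500 = -8.2500
-10.0000·x + 16.0000·y = q_1−q_2 = -11.0000
-20.0000·x + 0.0000·y = q_1−q_3 = -150.0000
solve first two rows → x=7.5000, y=4.0000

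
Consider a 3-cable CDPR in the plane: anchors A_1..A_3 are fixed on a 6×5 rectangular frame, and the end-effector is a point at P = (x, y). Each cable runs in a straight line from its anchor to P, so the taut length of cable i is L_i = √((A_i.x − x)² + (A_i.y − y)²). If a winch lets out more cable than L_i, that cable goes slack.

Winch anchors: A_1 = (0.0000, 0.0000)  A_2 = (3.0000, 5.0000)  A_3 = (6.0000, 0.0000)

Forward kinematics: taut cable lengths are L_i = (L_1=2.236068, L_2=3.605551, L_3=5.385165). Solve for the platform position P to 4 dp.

(1.0000, 2.0000)

each cable: (A_i−P)·(A_i−P) = L_i²; let q_i = ‖A_i‖²−L_i²
q_1 = 0.0000+0.0000−5.0000 = -5.0000
row 1: -6.0000x − 10.0000y = -26.0000  (q_2=21.0000)
row 2: -12.0000x + 0.0000y = -12.0000  (q_3=7.0000)
Cramer on rows 1–2 → x = 1.0000, y = 2.0000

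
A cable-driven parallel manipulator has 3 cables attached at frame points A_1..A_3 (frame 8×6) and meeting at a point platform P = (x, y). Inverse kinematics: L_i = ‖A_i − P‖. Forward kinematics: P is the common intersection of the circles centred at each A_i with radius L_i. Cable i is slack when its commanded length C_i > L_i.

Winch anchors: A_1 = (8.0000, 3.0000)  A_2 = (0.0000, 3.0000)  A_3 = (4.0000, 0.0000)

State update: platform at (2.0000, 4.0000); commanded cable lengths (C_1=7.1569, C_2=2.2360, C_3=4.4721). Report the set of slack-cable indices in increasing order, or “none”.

1

cable 1: L_1 = ‖A_1−P‖ = 6.0828;  C_1 = 7.1569 → slack
cable 2: L_2 = ‖A_2−P‖ = 2.2361;  C_2 = 2.2360 → taut
cable 3: L_3 = ‖A_3−P‖ = 4.4721;  C_3 = 4.4721 → taut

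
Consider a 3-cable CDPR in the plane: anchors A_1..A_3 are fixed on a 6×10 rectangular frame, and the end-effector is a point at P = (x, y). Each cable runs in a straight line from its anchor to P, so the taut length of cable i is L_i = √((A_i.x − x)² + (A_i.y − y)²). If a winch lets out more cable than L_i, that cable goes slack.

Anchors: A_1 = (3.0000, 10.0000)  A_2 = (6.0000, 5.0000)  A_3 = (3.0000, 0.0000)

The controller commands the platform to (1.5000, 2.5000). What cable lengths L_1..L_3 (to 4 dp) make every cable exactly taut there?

L_1 = √((3.0000−1.5000)² + (10.0000−2.5000)²) = 7.6485
L_2 = √((6.0000−1.5000)² + (5.0000−2.5000)²) = 5.1478
L_3 = √((3.0000−1.5000)² + (0.0000−2.5000)²) = 2.9155

(7.6485, 5.1478, 2.9155)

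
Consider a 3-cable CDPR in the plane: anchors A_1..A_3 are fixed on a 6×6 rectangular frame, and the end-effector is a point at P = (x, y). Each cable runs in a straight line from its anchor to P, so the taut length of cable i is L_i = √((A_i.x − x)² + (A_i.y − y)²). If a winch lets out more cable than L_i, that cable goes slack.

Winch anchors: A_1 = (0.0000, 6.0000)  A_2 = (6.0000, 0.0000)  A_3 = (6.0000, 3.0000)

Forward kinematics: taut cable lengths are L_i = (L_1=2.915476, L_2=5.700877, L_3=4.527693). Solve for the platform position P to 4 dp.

(1.5000, 3.5000)

circle eqns → linear via eq_j − eq_1; set q_j = A_j·A_j − L_j²
q_1 = 0.0000+36.0000−8.5000 = 27.5000
-12.0000·x + 12.0000·y = q_1−q_2 = 24.0000
-12.0000·x + 6.0000·y = q_1−q_3 = 3.0000
solve first two rows → x=1.5000, y=3.5000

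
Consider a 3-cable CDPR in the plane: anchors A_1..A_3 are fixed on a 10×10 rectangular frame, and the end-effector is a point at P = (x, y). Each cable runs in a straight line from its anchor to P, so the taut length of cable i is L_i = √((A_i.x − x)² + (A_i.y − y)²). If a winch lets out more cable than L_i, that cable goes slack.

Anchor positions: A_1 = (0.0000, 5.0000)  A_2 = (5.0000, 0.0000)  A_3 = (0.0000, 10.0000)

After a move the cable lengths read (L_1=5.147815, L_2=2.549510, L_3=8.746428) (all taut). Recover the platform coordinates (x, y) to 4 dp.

(4.5000, 2.5000)

circle eqns → linear via eq_j − eq_1; set q_j = A_j·A_j − L_j²
q_1 = 0.0000+25.0000−26.5000 = -1.5000
-10.0000·x + 10.0000·y = q_1−q_2 = -20.0000
0.0000·x − 10.0000·y = q_1−q_3 = -25.0000
solve first two rows → x=4.5000, y=2.5000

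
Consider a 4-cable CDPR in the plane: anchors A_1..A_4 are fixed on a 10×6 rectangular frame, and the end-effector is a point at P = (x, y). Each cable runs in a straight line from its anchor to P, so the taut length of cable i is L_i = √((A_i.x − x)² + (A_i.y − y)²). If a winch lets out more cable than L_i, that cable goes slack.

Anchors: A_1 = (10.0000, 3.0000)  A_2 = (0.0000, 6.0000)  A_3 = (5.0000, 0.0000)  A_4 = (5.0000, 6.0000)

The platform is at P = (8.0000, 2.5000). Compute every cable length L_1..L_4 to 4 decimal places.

(2.0616, 8.7321, 3.9051, 4.6098)

cable 1: Δx=2.0000, Δy=0.5000; L_1 = √(Δx²+Δy²) = 2.0616
cable 2: Δx=-8.0000, Δy=3.5000; L_2 = √(Δx²+Δy²) = 8.7321
cable 3: Δx=-3.0000, Δy=-2.5000; L_3 = √(Δx²+Δy²) = 3.9051
cable 4: Δx=-3.0000, Δy=3.5000; L_4 = √(Δx²+Δy²) = 4.6098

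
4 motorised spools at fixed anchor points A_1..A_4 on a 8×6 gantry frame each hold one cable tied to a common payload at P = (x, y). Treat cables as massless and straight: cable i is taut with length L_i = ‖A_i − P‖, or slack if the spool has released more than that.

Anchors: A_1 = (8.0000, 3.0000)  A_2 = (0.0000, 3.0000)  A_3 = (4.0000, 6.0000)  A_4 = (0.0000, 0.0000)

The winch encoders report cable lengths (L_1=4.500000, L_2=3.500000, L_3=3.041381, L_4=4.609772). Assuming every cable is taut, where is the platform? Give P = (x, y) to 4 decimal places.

each cable: (A_i−P)·(A_i−P) = L_i²; let c_i = ‖A_i‖²−L_i²
c_1 = 64.0000+9.0000−20.2500 = 52.7500
row 1: 16.0000x + 0.0000y = 56.0000  (c_2=-3.2500)
row 2: 8.0000x − 6.0000y = 10.0000  (c_3=42.7500)
row 3: 16.0000x + 6.0000y = 74.0000  (c_4=-21.2500)
Cramer on rows 1–2 → x = 3.5000, y = 3.0000
check cable 4: ‖A_4−P‖² = 21.2500 ≈ L_4² = 21.2500 ✓

(3.5000, 3.0000)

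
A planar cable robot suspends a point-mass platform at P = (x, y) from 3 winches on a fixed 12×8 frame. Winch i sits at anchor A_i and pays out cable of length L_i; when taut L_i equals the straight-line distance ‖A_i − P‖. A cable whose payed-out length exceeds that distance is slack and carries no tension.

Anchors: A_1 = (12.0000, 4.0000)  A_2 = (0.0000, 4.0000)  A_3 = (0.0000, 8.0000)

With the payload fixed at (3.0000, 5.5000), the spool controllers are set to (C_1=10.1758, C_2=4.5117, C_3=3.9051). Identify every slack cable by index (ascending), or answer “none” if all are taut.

1, 2

i=1: geometric 9.1241 vs commanded 10.1758 ⇒ slack
i=2: geometric 3.3541 vs commanded 4.5117 ⇒ slack
i=3: geometric 3.9051 vs commanded 3.9051 ⇒ taut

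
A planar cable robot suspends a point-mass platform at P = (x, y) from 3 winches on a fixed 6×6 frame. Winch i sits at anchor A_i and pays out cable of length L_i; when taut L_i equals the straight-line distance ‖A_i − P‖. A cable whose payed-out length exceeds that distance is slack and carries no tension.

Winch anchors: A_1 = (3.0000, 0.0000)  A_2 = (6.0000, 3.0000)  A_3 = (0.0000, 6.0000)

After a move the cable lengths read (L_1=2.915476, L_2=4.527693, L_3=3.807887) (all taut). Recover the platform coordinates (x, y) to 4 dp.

(1.5000, 2.5000)

each cable: (A_i−P)·(A_i−P) = L_i²; let c_i = ‖A_i‖²−L_i²
c_1 = 9.0000+0.0000−8.5000 = 0.5000
row 1: -6.0000x − 6.0000y = -24.0000  (c_2=24.5000)
row 2: 6.0000x − 12.0000y = -21.0000  (c_3=21.5000)
Cramer on rows 1–2 → x = 1.5000, y = 2.5000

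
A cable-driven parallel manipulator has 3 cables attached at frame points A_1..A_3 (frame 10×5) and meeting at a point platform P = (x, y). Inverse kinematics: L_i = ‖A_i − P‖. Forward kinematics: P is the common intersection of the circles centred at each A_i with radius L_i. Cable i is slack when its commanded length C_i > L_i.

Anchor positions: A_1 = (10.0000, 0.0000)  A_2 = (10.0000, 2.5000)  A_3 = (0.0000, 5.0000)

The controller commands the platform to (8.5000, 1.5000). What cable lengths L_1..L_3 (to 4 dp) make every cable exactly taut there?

cable 1: Δx=1.5000, Δy=-1.5000; L_1 = √(Δx²+Δy²) = 2.1213
cable 2: Δx=1.5000, Δy=1.0000; L_2 = √(Δx²+Δy²) = 1.8028
cable 3: Δx=-8.5000, Δy=3.5000; L_3 = √(Δx²+Δy²) = 9.1924

(2.1213, 1.8028, 9.1924)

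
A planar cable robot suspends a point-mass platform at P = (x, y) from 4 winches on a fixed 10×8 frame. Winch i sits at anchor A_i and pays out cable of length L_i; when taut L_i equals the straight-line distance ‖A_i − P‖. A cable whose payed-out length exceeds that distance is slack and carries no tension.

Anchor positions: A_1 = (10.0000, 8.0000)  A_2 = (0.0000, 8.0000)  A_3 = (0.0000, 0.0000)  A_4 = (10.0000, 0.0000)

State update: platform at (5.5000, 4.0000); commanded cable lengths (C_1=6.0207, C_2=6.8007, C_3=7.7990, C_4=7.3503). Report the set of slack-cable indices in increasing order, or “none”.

3, 4

cable 1: √((4.5000)²+(4.0000)²)=6.0208, C_1=6.0207: taut
cable 2: √((-5.5000)²+(4.0000)²)=6.8007, C_2=6.8007: taut
cable 3: √((-5.5000)²+(-4.0000)²)=6.8007, C_3=7.7990: slack
cable 4: √((4.5000)²+(-4.0000)²)=6.0208, C_4=7.3503: slack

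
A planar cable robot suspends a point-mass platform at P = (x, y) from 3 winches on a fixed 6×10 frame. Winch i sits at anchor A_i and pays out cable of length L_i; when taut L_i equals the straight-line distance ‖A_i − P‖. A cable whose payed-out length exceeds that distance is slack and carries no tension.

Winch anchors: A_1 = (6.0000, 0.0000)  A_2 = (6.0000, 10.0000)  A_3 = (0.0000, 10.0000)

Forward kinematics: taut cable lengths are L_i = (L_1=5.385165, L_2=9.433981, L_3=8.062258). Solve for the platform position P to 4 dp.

(1.0000, 2.0000)

each cable: (A_i−P)·(A_i−P) = L_i²; let q_i = ‖A_i‖²−L_i²
q_1 = 36.0000+0.0000−29.0000 = 7.0000
row 1: 0.0000x − 20.0000y = -40.0000  (q_2=47.0000)
row 2: 12.0000x − 20.0000y = -28.0000  (q_3=35.0000)
Cramer on rows 1–2 → x = 1.0000, y = 2.0000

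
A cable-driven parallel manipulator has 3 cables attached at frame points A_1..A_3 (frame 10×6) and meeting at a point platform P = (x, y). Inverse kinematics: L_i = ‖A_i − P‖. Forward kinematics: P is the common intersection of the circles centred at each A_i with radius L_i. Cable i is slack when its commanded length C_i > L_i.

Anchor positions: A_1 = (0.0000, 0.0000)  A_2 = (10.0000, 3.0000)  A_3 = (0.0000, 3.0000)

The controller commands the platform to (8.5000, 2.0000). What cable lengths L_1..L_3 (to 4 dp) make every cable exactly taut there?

(8.7321, 1.8028, 8.5586)

L_1 = √((0.0000−8.5000)² + (0.0000−2.0000)²) = 8.7321
L_2 = √((10.0000−8.5000)² + (3.0000−2.0000)²) = 1.8028
L_3 = √((0.0000−8.5000)² + (3.0000−2.0000)²) = 8.5586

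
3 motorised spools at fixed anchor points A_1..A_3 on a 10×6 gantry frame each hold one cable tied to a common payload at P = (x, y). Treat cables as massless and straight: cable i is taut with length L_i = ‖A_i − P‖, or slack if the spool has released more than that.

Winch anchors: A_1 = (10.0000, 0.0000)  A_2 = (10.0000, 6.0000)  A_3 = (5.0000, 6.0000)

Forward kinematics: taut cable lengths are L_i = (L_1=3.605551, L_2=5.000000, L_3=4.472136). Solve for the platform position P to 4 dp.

(7.0000, 2.0000)

expand ‖A_i−P‖²=L_i² and subtract eq 1 (c_i ≔ ‖A_i‖²−L_i²)
c_1 = 100.0000+0.0000−13.0000 = 87.0000
eq1−eq2 → [0.0000  -12.0000]·P = -24.0000
eq1−eq3 → [10.0000  -12.0000]·P = 46.0000
2×2 solve → P = (7.0000, 2.0000)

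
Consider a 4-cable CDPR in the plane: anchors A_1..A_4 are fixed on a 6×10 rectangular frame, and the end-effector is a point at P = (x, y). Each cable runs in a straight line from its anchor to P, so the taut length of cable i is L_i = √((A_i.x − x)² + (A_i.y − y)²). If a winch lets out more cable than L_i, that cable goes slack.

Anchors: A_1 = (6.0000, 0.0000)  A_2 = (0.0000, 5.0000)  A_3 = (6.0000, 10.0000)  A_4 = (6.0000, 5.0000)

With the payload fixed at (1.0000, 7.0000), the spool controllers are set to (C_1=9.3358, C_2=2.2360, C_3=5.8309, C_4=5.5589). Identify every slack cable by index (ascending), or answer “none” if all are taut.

cable 1: √((5.0000)²+(-7.0000)²)=8.6023, C_1=9.3358: slack
cable 2: √((-1.0000)²+(-2.0000)²)=2.2361, C_2=2.2360: taut
cable 3: √((5.0000)²+(3.0000)²)=5.8310, C_3=5.8309: taut
cable 4: √((5.0000)²+(-2.0000)²)=5.3852, C_4=5.5589: slack

1, 4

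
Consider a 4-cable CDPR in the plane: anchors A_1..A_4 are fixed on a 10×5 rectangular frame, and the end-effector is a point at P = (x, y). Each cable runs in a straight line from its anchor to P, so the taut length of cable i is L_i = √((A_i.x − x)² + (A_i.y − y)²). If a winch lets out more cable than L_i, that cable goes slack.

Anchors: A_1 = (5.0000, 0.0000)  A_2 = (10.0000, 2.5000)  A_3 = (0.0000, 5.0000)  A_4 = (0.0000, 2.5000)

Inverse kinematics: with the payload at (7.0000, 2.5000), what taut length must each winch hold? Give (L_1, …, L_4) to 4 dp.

(3.2016, 3.0000, 7.4330, 7.0000)

L_1: Δ = A_1−P = (-2.0000, -2.5000) → ‖Δ‖ = √10.2500 = 3.2016
L_2: Δ = A_2−P = (3.0000, 0.0000) → ‖Δ‖ = √9.0000 = 3.0000
L_3: Δ = A_3−P = (-7.0000, 2.5000) → ‖Δ‖ = √55.2500 = 7.4330
L_4: Δ = A_4−P = (-7.0000, 0.0000) → ‖Δ‖ = √49.0000 = 7.0000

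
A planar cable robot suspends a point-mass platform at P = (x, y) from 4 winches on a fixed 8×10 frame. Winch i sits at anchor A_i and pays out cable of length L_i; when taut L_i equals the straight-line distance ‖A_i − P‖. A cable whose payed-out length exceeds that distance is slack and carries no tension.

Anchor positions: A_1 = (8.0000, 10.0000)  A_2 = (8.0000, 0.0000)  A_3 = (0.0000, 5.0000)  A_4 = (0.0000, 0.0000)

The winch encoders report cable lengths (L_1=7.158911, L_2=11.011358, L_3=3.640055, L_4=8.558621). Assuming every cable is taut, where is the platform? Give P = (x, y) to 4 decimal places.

(1.0000, 8.5000)

expand ‖A_i−P‖²=L_i² and subtract eq 1 (k_i ≔ ‖A_i‖²−L_i²)
k_1 = 64.0000+100.0000−51.2500 = 112.7500
eq1−eq2 → [0.0000  20.0000]·P = 170.0000
eq1−eq3 → [16.0000  10.0000]·P = 101.0000
eq1−eq4 → [16.0000  20.0000]·P = 186.0000
2×2 solve → P = (1.0000, 8.5000)
check cable 4: ‖A_4−P‖² = 73.2500 ≈ L_4² = 73.2500 ✓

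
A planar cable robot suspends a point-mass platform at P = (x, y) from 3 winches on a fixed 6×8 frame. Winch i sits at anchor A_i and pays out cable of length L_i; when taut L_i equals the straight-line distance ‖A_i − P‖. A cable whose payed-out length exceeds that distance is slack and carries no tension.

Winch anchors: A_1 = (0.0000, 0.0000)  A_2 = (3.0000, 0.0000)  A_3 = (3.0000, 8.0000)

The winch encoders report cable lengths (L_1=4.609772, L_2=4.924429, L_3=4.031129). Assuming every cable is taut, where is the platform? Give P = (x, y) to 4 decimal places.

(1.0000, 4.5000)

circle eqns → linear via eq_j − eq_1; set q_j = A_j·A_j − L_j²
q_1 = 0.0000+0.0000−21.2500 = -21.2500
-6.0000·x + 0.0000·y = q_1−q_2 = -6.0000
-6.0000·x − 16.0000·y = q_1−q_3 = -78.0000
solve first two rows → x=1.0000, y=4.5000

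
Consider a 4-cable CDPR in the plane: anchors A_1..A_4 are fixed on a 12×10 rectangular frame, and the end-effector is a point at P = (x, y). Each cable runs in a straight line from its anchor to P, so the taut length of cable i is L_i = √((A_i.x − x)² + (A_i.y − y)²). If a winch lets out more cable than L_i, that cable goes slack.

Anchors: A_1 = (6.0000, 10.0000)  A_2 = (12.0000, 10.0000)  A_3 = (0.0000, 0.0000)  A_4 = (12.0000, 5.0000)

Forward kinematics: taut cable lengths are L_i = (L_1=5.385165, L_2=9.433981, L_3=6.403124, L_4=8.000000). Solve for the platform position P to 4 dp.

each cable: (A_i−P)·(A_i−P) = L_i²; let c_i = ‖A_i‖²−L_i²
c_1 = 36.0000+100.0000−29.0000 = 107.0000
row 1: -12.0000x + 0.0000y = -48.0000  (c_2=155.0000)
row 2: 12.0000x + 20.0000y = 148.0000  (c_3=-41.0000)
row 3: -12.0000x + 10.0000y = 2.0000  (c_4=105.0000)
Cramer on rows 1–2 → x = 4.0000, y = 5.0000
check cable 4: ‖A_4−P‖² = 64.0000 ≈ L_4² = 64.0000 ✓

(4.0000, 5.0000)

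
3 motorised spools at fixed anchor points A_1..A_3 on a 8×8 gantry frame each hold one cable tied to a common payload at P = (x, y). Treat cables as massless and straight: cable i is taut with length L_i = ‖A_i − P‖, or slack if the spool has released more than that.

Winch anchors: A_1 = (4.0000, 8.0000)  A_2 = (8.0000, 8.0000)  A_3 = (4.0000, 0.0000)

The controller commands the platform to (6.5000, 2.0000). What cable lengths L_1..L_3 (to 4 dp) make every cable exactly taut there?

(6.5000, 6.1847, 3.2016)

L_1 = √((4.0000−6.5000)² + (8.0000−2.0000)²) = 6.5000
L_2 = √((8.0000−6.5000)² + (8.0000−2.0000)²) = 6.1847
L_3 = √((4.0000−6.5000)² + (0.0000−2.0000)²) = 3.2016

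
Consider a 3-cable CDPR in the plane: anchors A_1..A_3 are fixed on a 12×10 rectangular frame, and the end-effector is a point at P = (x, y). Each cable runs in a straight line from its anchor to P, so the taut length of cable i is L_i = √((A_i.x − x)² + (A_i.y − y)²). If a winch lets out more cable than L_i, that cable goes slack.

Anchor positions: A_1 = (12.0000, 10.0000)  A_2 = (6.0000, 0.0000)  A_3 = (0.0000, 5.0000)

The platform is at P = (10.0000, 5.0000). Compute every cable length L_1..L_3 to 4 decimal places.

L_1 = √((12.0000−10.0000)² + (10.0000−5.0000)²) = 5.3852
L_2 = √((6.0000−10.0000)² + (0.0000−5.0000)²) = 6.4031
L_3 = √((0.0000−10.0000)² + (5.0000−5.0000)²) = 10.0000

(5.3852, 6.4031, 10.0000)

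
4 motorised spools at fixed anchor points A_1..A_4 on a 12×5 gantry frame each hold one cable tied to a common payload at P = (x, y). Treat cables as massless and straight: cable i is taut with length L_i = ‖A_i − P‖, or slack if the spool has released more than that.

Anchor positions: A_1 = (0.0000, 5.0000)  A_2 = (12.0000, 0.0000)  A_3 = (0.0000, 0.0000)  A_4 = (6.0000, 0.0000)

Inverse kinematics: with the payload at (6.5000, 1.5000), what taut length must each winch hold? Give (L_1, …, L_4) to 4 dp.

cable 1: Δx=-6.5000, Δy=3.5000; L_1 = √(Δx²+Δy²) = 7.3824
cable 2: Δx=5.5000, Δy=-1.5000; L_2 = √(Δx²+Δy²) = 5.7009
cable 3: Δx=-6.5000, Δy=-1.5000; L_3 = √(Δx²+Δy²) = 6.6708
cable 4: Δx=-0.5000, Δy=-1.5000; L_4 = √(Δx²+Δy²) = 1.5811

(7.3824, 5.7009, 6.6708, 1.5811)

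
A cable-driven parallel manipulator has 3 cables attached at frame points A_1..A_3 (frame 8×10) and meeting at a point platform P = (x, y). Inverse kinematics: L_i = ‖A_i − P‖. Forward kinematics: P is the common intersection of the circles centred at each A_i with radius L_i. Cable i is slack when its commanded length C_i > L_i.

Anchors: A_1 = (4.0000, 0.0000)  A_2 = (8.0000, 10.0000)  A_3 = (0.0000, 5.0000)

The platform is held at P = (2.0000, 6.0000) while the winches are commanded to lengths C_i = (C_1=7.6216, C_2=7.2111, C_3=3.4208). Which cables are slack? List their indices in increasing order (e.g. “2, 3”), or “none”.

cable 1: √((2.0000)²+(-6.0000)²)=6.3246, C_1=7.6216: slack
cable 2: √((6.0000)²+(4.0000)²)=7.2111, C_2=7.2111: taut
cable 3: √((-2.0000)²+(-1.0000)²)=2.2361, C_3=3.4208: slack

1, 3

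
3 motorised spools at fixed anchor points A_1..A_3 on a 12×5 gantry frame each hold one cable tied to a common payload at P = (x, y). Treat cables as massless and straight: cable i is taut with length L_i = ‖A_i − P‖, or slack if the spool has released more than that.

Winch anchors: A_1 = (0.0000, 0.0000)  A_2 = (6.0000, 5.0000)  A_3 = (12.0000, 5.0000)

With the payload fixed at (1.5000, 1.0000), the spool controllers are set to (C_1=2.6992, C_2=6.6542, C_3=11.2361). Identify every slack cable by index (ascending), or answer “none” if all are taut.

1, 2

i=1: geometric 1.8028 vs commanded 2.6992 ⇒ slack
i=2: geometric 6.0208 vs commanded 6.6542 ⇒ slack
i=3: geometric 11.2361 vs commanded 11.2361 ⇒ taut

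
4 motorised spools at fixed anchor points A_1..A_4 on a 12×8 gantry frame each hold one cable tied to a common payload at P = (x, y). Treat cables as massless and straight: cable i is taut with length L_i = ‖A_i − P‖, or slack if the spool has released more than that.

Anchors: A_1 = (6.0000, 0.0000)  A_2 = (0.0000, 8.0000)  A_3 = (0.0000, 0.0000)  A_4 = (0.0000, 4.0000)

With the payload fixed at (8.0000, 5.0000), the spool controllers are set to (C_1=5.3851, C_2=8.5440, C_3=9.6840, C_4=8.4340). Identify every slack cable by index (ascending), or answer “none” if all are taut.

i=1: geometric 5.3852 vs commanded 5.3851 ⇒ taut
i=2: geometric 8.5440 vs commanded 8.5440 ⇒ taut
i=3: geometric 9.4340 vs commanded 9.6840 ⇒ slack
i=4: geometric 8.0623 vs commanded 8.4340 ⇒ slack

3, 4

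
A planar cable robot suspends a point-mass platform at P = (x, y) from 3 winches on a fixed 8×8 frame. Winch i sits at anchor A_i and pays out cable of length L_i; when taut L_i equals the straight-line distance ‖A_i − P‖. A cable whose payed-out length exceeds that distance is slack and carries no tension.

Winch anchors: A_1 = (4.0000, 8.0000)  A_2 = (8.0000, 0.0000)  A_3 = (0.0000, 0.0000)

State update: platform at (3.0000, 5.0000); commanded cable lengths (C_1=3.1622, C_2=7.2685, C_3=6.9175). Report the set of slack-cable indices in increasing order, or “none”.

2, 3

cable 1: √((1.0000)²+(3.0000)²)=3.1623, C_1=3.1622: taut
cable 2: √((5.0000)²+(-5.0000)²)=7.0711, C_2=7.2685: slack
cable 3: √((-3.0000)²+(-5.0000)²)=5.8310, C_3=6.9175: slack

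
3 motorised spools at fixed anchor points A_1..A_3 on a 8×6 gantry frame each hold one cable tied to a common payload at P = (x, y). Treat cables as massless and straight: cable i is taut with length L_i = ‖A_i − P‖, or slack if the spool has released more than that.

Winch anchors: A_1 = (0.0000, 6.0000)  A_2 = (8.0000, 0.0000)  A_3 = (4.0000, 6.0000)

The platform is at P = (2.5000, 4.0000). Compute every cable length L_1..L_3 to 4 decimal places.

(3.2016, 6.8007, 2.5000)

cable 1: Δx=-2.5000, Δy=2.0000; L_1 = √(Δx²+Δy²) = 3.2016
cable 2: Δx=5.5000, Δy=-4.0000; L_2 = √(Δx²+Δy²) = 6.8007
cable 3: Δx=1.5000, Δy=2.0000; L_3 = √(Δx²+Δy²) = 2.5000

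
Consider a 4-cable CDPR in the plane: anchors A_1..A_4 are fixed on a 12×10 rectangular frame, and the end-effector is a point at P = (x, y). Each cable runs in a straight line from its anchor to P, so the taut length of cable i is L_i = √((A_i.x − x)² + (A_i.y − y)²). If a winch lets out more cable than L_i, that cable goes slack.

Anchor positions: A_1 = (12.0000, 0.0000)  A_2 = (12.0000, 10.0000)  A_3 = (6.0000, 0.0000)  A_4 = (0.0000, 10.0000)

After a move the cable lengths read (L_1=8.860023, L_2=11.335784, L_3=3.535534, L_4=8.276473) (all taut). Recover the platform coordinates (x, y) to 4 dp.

(3.5000, 2.5000)

circle eqns → linear via eq_j − eq_1; set q_j = A_j·A_j − L_j²
q_1 = 144.0000+0.0000−78.5000 = 65.5000
0.0000·x − 20.0000·y = q_1−q_2 = -50.0000
12.0000·x + 0.0000·y = q_1−q_3 = 42.0000
24.0000·x − 20.0000·y = q_1−q_4 = 34.0000
solve first two rows → x=3.5000, y=2.5000
check cable 4: ‖A_4−P‖² = 68.5000 ≈ L_4² = 68.5000 ✓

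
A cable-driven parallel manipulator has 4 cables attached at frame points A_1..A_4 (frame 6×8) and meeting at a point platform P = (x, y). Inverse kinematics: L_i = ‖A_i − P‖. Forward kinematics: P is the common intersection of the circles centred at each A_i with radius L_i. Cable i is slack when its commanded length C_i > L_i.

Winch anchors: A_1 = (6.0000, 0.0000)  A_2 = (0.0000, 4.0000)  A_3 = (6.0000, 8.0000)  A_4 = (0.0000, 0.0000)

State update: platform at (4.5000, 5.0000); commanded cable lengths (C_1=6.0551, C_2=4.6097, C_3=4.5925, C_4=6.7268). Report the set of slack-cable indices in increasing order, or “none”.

cable 1: L_1 = ‖A_1−P‖ = 5.2202;  C_1 = 6.0551 → slack
cable 2: L_2 = ‖A_2−P‖ = 4.6098;  C_2 = 4.6097 → taut
cable 3: L_3 = ‖A_3−P‖ = 3.3541;  C_3 = 4.5925 → slack
cable 4: L_4 = ‖A_4−P‖ = 6.7268;  C_4 = 6.7268 → taut

1, 3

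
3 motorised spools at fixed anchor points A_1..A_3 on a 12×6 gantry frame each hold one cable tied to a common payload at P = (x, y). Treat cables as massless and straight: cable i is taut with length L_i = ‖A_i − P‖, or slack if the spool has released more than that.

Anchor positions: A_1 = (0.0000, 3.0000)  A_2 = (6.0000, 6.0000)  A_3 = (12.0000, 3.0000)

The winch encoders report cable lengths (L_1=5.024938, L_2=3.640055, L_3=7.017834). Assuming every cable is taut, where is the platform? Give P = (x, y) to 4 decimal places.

circle eqns → linear via eq_j − eq_1; set k_j = A_j·A_j − L_j²
k_1 = 0.0000+9.0000−25.2500 = -16.2500
-12.0000·x − 6.0000·y = k_1−k_2 = -75.0000
-24.0000·x + 0.0000·y = k_1−k_3 = -120.0000
solve first two rows → x=5.0000, y=2.5000

(5.0000, 2.5000)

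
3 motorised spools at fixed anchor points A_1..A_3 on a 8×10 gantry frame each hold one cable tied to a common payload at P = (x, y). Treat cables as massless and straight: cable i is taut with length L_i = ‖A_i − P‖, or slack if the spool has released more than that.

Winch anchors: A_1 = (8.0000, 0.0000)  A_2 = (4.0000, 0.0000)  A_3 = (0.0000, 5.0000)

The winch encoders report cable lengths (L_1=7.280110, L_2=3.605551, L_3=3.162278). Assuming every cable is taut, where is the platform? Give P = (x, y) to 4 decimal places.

(1.0000, 2.0000)

each cable: (A_i−P)·(A_i−P) = L_i²; let q_i = ‖A_i‖²−L_i²
q_1 = 64.0000+0.0000−53.0000 = 11.0000
row 1: 8.0000x + 0.0000y = 8.0000  (q_2=3.0000)
row 2: 16.0000x − 10.0000y = -4.0000  (q_3=15.0000)
Cramer on rows 1–2 → x = 1.0000, y = 2.0000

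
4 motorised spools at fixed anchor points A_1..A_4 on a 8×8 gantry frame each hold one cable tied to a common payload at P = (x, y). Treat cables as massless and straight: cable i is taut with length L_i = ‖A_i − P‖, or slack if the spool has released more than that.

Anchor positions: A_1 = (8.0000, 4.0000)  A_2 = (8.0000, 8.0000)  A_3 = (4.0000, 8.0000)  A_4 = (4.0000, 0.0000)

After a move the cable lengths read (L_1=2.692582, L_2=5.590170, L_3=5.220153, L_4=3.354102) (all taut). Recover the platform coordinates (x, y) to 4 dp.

(5.5000, 3.0000)

circle eqns → linear via eq_j − eq_1; set k_j = A_j·A_j − L_j²
k_1 = 64.0000+16.0000−7.2500 = 72.7500
0.0000·x − 8.0000·y = k_1−k_2 = -24.0000
8.0000·x − 8.0000·y = k_1−k_3 = 20.0000
8.0000·x + 8.0000·y = k_1−k_4 = 68.0000
solve first two rows → x=5.5000, y=3.0000
check cable 4: ‖A_4−P‖² = 11.2500 ≈ L_4² = 11.2500 ✓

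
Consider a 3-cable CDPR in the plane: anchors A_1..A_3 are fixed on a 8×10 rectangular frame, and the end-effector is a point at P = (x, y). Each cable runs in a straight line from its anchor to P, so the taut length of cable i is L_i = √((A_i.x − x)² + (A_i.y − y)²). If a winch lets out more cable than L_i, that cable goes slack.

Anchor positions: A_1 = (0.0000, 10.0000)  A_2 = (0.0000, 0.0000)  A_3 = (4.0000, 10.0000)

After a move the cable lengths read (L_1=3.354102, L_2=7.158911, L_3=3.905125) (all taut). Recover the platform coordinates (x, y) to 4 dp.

circle eqns → linear via eq_j − eq_1; set c_j = A_j·A_j − L_j²
c_1 = 0.0000+100.0000−11.2500 = 88.7500
0.0000·x + 20.0000·y = c_1−c_2 = 140.0000
-8.0000·x + 0.0000·y = c_1−c_3 = -12.0000
solve first two rows → x=1.5000, y=7.0000

(1.5000, 7.0000)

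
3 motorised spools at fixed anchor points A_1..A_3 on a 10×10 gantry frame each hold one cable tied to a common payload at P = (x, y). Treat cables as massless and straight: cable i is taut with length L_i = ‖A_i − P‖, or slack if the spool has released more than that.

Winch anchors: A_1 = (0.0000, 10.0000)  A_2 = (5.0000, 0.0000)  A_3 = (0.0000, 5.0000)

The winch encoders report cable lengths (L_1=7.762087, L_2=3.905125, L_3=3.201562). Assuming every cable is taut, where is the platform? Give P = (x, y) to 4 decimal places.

(2.0000, 2.5000)

each cable: (A_i−P)·(A_i−P) = L_i²; let c_i = ‖A_i‖²−L_i²
c_1 = 0.0000+100.0000−60.2500 = 39.7500
row 1: -10.0000x + 20.0000y = 30.0000  (c_2=9.7500)
row 2: 0.0000x + 10.0000y = 25.0000  (c_3=14.7500)
Cramer on rows 1–2 → x = 2.0000, y = 2.5000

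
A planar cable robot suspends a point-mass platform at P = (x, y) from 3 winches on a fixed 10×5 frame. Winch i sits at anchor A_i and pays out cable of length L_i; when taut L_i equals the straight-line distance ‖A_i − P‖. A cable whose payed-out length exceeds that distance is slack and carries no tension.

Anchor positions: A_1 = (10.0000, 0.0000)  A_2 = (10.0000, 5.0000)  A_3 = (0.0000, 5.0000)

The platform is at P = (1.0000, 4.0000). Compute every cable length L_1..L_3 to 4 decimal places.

L_1: Δ = A_1−P = (9.0000, -4.0000) → ‖Δ‖ = √97.0000 = 9.8489
L_2: Δ = A_2−P = (9.0000, 1.0000) → ‖Δ‖ = √82.0000 = 9.0554
L_3: Δ = A_3−P = (-1.0000, 1.0000) → ‖Δ‖ = √2.0000 = 1.4142

(9.8489, 9.0554, 1.4142)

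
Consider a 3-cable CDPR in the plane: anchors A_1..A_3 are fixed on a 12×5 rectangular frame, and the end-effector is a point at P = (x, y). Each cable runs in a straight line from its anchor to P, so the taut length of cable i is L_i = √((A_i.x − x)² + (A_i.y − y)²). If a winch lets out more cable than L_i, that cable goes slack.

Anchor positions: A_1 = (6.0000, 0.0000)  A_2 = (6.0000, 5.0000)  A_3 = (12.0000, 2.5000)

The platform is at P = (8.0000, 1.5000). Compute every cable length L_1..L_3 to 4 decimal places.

(2.5000, 4.0311, 4.1231)

cable 1: Δx=-2.0000, Δy=-1.5000; L_1 = √(Δx²+Δy²) = 2.5000
cable 2: Δx=-2.0000, Δy=3.5000; L_2 = √(Δx²+Δy²) = 4.0311
cable 3: Δx=4.0000, Δy=1.0000; L_3 = √(Δx²+Δy²) = 4.1231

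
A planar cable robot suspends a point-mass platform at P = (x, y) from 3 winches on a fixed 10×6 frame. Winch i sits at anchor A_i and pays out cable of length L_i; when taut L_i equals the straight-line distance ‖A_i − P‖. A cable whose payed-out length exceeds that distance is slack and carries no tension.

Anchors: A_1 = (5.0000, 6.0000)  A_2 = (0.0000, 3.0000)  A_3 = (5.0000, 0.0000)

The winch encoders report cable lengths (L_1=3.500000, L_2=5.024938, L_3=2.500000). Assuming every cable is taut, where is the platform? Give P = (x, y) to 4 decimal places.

(5.0000, 2.5000)

each cable: (A_i−P)·(A_i−P) = L_i²; let q_i = ‖A_i‖²−L_i²
q_1 = 25.0000+36.0000−12.2500 = 48.7500
row 1: 10.0000x + 6.0000y = 65.0000  (q_2=-16.2500)
row 2: 0.0000x + 12.0000y = 30.0000  (q_3=18.7500)
Cramer on rows 1–2 → x = 5.0000, y = 2.5000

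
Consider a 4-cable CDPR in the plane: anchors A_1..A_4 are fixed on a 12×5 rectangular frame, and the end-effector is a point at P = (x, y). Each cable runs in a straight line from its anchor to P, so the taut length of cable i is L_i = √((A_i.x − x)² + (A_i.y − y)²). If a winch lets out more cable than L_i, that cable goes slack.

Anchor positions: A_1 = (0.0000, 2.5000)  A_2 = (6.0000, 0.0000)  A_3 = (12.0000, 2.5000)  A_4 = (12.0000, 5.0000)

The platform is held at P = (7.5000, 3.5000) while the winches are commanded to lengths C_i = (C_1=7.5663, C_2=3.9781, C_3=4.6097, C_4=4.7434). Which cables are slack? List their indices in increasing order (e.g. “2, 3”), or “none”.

2

cable 1: √((-7.5000)²+(-1.0000)²)=7.5664, C_1=7.5663: taut
cable 2: √((-1.5000)²+(-3.5000)²)=3.8079, C_2=3.9781: slack
cable 3: √((4.5000)²+(-1.0000)²)=4.6098, C_3=4.6097: taut
cable 4: √((4.5000)²+(1.5000)²)=4.7434, C_4=4.7434: taut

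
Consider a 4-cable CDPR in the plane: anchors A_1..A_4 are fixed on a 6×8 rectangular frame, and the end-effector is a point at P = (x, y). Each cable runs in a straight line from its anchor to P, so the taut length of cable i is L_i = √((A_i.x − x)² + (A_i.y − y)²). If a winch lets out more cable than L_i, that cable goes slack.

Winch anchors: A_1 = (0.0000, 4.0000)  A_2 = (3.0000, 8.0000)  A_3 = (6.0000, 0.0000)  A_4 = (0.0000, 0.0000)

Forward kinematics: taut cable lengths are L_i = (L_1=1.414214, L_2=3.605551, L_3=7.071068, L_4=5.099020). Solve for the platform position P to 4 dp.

each cable: (A_i−P)·(A_i−P) = L_i²; let q_i = ‖A_i‖²−L_i²
q_1 = 0.0000+16.0000−2.0000 = 14.0000
row 1: -6.0000x − 8.0000y = -46.0000  (q_2=60.0000)
row 2: -12.0000x + 8.0000y = 28.0000  (q_3=-14.0000)
row 3: 0.0000x + 8.0000y = 40.0000  (q_4=-26.0000)
Cramer on rows 1–2 → x = 1.0000, y = 5.0000
check cable 4: ‖A_4−P‖² = 26.0000 ≈ L_4² = 26.0000 ✓

(1.0000, 5.0000)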